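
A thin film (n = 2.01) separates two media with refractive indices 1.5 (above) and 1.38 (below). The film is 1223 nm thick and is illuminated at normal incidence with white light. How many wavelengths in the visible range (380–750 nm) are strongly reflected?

Top surface (1.5 → 2.01): reflection off a higher-index medium gives a half-wave phase shift.
At the lower boundary (n = 2.01 to n = 1.38) the reflected ray undergoes no phase shift.
Net: one phase inversion between the two reflected rays.
So the condition for constructive reflection is 2 n t = (m + ½) λ.
λ = 2 n t / (m + ½) = 4916 / (m + ½) nm.
m=6: 756 nm (IR); m=7: 656 nm (visible); m=8: 578 nm (visible); m=9: 518 nm (visible); m=10: 468 nm (visible); m=11: 428 nm (visible); m=12: 393 nm (visible); m=13: 364 nm (UV).

6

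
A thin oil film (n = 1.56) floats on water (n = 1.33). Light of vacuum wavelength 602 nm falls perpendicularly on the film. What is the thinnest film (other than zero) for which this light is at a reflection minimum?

At the upper boundary (n = 1.0 to n = 1.56) the reflected ray undergoes a half-wave phase shift.
At the lower boundary (n = 1.56 to n = 1.33) the reflected ray undergoes no phase shift.
Exactly one π shift → a net half-wave offset.
With one net inversion, destructive interference in reflection requires 2 n t = m λ.
Minimum nonzero at m = 1: t = λ / (2 n) = 602 / (2 × 1.56) = 193 nm.

193 nm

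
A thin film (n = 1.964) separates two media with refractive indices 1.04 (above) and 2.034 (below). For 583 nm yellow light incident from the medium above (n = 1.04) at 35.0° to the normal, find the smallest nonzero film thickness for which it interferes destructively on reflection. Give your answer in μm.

0.0779 μm

Top surface (1.04 → 1.964): reflection off a higher-index medium gives a half-wave phase shift.
At the lower boundary (n = 1.964 to n = 2.034) the reflected ray undergoes a half-wave phase shift.
Net: no relative phase inversion (both shifts match).
For dark reflection here: 2 n t cos θ_r = (m + ½) λ.
Snell's law: 1.04 sin 35.0° = 1.964 sin θ_r → sin θ_r = 0.304, cos θ_r = 0.953.
Minimum at m = 0: t = λ / (4 n cos θ_r) = 583 / (4 × 1.964 × 0.953) = 77.9 nm.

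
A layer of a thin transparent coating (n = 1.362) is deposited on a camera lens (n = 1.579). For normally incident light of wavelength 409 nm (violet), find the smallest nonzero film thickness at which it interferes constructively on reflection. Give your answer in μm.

0.150 μm

Top surface (1.0 → 1.362): reflection off a higher-index medium gives a half-wave phase shift.
Ray reflecting at the bottom interface goes from n = 1.362 toward n = 1.579: a half-wave phase shift.
Net: no relative phase inversion (both shifts match).
For bright reflection here: 2 n t = m λ.
Minimum nonzero at m = 1: t = λ / (2 n) = 409 / (2 × 1.362) = 150 nm.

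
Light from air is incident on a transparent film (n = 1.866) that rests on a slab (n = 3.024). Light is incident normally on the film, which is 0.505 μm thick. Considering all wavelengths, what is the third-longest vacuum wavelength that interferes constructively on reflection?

628 nm

Top surface (1.0 → 1.866): reflection off a higher-index medium gives a half-wave phase shift.
At the lower boundary (n = 1.866 to n = 3.024) the reflected ray undergoes a half-wave phase shift.
Zero or two π shifts → no net half-wave offset.
With no net inversion, constructive interference in reflection requires 2 n t = m λ.
λ = 2 n t / m. The third-longest wavelength is m = 3: λ = 2 × 1.866 × 505 / 3.00 = 628 nm.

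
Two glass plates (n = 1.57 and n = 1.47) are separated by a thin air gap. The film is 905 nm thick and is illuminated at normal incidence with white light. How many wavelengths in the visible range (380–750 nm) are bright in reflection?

At the upper boundary (n = 1.57 to n = 1.0) the reflected ray undergoes no phase shift.
Bottom surface (1.0 → 1.47): reflection off a higher-index medium gives a half-wave phase shift.
Exactly one π shift → a net half-wave offset.
For maximum reflection here: 2 n t = (m + ½) λ.
λ = 2 n t / (m + ½) = 1810 / (m + ½) nm.
m=1: 1207 nm (IR); m=2: 724 nm (visible); m=3: 517 nm (visible); m=4: 402 nm (visible); m=5: 329 nm (UV).

3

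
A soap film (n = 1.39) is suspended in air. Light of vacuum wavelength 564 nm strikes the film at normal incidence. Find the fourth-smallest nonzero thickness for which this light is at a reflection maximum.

710 nm

At the upper boundary (n = 1.0 to n = 1.39) the reflected ray undergoes a half-wave phase shift.
Ray reflecting at the bottom interface goes from n = 1.39 toward n = 1.0: no phase shift.
Net: one phase inversion between the two reflected rays.
For maximum reflection here: 2 n t = (m + ½) λ.
The fourth-smallest nonzero thickness corresponds to m = 3: t = (m + ½) λ / (2 n) = 3.50 × 564 / (2 × 1.39) = 710 nm.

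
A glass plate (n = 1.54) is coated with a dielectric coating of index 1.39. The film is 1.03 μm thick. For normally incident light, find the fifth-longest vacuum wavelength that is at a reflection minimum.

636 nm

Top surface (1.0 → 1.39): reflection off a higher-index medium gives a half-wave phase shift.
Bottom surface (1.39 → 1.54): reflection off a higher-index medium gives a half-wave phase shift.
Zero or two π shifts → no net half-wave offset.
For dark reflection here: 2 n t = (m + ½) λ.
λ = 2 n t / (m + ½). The fifth-longest wavelength is m = 4: λ = 2 × 1.39 × 1030 / 4.50 = 636 nm.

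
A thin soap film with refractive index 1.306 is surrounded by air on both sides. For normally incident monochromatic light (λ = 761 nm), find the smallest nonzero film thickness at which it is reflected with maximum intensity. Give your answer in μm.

0.146 μm

Top surface (1.0 → 1.306): reflection off a higher-index medium gives a half-wave phase shift.
At the lower boundary (n = 1.306 to n = 1.0) the reflected ray undergoes no phase shift.
The two reflections differ by half a wavelength.
With one net inversion, constructive interference in reflection requires 2 n t = (m + ½) λ.
Minimum at m = 0: t = λ / (4 n) = 761 / (4 × 1.306) = 146 nm.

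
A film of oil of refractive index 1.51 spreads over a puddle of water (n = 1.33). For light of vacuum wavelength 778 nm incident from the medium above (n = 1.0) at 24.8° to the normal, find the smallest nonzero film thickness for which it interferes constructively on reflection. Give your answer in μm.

0.134 μm

Top surface (1.0 → 1.51): reflection off a higher-index medium gives a half-wave phase shift.
At the lower boundary (n = 1.51 to n = 1.33) the reflected ray undergoes no phase shift.
Net: one phase inversion between the two reflected rays.
So the condition for constructive reflection is 2 n t cos θ_r = (m + ½) λ.
Snell's law: 1.0 sin 24.8° = 1.51 sin θ_r → sin θ_r = 0.278, cos θ_r = 0.961.
Minimum at m = 0: t = λ / (4 n cos θ_r) = 778 / (4 × 1.51 × 0.961) = 134 nm.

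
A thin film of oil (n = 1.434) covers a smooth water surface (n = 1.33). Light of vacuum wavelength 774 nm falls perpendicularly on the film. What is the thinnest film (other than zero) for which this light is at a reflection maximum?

135 nm

At the upper boundary (n = 1.0 to n = 1.434) the reflected ray undergoes a half-wave phase shift.
Ray reflecting at the bottom interface goes from n = 1.434 toward n = 1.33: no phase shift.
The two reflections differ by half a wavelength.
For maximum reflection here: 2 n t = (m + ½) λ.
Minimum at m = 0: t = λ / (4 n) = 774 / (4 × 1.434) = 135 nm.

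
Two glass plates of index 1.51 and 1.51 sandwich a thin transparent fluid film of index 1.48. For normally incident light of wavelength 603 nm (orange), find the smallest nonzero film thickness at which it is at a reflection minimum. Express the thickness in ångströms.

At the upper boundary (n = 1.51 to n = 1.48) the reflected ray undergoes no phase shift.
At the lower boundary (n = 1.48 to n = 1.51) the reflected ray undergoes a half-wave phase shift.
Net: one phase inversion between the two reflected rays.
For weak reflection here: 2 n t = m λ.
Minimum nonzero at m = 1: t = λ / (2 n) = 603 / (2 × 1.48) = 204 nm.

2037 Å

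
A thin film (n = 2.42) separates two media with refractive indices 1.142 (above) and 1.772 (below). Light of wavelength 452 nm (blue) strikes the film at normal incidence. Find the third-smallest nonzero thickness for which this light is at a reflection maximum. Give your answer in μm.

Top surface (1.142 → 2.42): reflection off a higher-index medium gives a half-wave phase shift.
At the lower boundary (n = 2.42 to n = 1.772) the reflected ray undergoes no phase shift.
Exactly one π shift → a net half-wave offset.
With one net inversion, constructive interference in reflection requires 2 n t = (m + ½) λ.
The third-smallest nonzero thickness corresponds to m = 2: t = (m + ½) λ / (2 n) = 2.50 × 452 / (2 × 2.42) = 233 nm.

0.233 μm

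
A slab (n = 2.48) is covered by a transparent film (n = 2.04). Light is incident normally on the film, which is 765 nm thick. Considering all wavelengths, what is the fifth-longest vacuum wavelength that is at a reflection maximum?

624 nm

Top surface (1.0 → 2.04): reflection off a higher-index medium gives a half-wave phase shift.
Bottom surface (2.04 → 2.48): reflection off a higher-index medium gives a half-wave phase shift.
Net: no relative phase inversion (both shifts match).
With no net inversion, constructive interference in reflection requires 2 n t = m λ.
λ = 2 n t / m. The fifth-longest wavelength is m = 5: λ = 2 × 2.04 × 765 / 5.00 = 624 nm.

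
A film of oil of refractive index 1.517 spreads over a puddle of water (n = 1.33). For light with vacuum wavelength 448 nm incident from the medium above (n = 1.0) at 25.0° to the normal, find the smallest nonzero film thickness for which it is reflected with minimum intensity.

154 nm

At the upper boundary (n = 1.0 to n = 1.517) the reflected ray undergoes a half-wave phase shift.
At the lower boundary (n = 1.517 to n = 1.33) the reflected ray undergoes no phase shift.
Exactly one π shift → a net half-wave offset.
So the condition for destructive reflection is 2 n t cos θ_r = m λ.
Snell's law: 1.0 sin 25.0° = 1.517 sin θ_r → sin θ_r = 0.279, cos θ_r = 0.960.
Minimum nonzero at m = 1: t = λ / (2 n cos θ_r) = 448 / (2 × 1.517 × 0.960) = 154 nm.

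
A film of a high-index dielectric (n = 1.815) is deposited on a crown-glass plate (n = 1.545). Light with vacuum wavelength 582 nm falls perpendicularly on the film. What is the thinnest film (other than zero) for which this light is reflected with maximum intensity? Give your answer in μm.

0.0802 μm

Top surface (1.0 → 1.815): reflection off a higher-index medium gives a half-wave phase shift.
At the lower boundary (n = 1.815 to n = 1.545) the reflected ray undergoes no phase shift.
Net: one phase inversion between the two reflected rays.
With one net inversion, constructive interference in reflection requires 2 n t = (m + ½) λ.
Minimum at m = 0: t = λ / (4 n) = 582 / (4 × 1.815) = 80.2 nm.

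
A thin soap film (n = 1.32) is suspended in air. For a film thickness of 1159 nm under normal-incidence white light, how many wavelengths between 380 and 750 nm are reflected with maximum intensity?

Top surface (1.0 → 1.32): reflection off a higher-index medium gives a half-wave phase shift.
Bottom surface (1.32 → 1.0): reflection off a lower-index medium gives no phase shift.
Net: one phase inversion between the two reflected rays.
So the condition for constructive reflection is 2 n t = (m + ½) λ.
λ = 2 n t / (m + ½) = 3060 / (m + ½) nm.
m=3: 874 nm (IR); m=4: 680 nm (visible); m=5: 556 nm (visible); m=6: 471 nm (visible); m=7: 408 nm (visible); m=8: 360 nm (UV).

4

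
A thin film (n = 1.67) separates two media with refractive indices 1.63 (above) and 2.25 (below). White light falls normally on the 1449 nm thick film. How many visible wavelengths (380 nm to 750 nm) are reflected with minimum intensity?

7

Top surface (1.63 → 1.67): reflection off a higher-index medium gives a half-wave phase shift.
At the lower boundary (n = 1.67 to n = 2.25) the reflected ray undergoes a half-wave phase shift.
Net: no relative phase inversion (both shifts match).
For dark reflection here: 2 n t = (m + ½) λ.
λ = 2 n t / (m + ½) = 4840 / (m + ½) nm.
m=5: 880 nm (IR); m=6: 745 nm (visible); m=7: 645 nm (visible); m=8: 569 nm (visible); m=9: 509 nm (visible); m=10: 461 nm (visible); m=11: 421 nm (visible); m=12: 387 nm (visible); m=13: 358 nm (UV).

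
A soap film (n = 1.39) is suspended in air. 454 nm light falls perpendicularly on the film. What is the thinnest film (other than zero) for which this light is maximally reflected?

Top surface (1.0 → 1.39): reflection off a higher-index medium gives a half-wave phase shift.
Bottom surface (1.39 → 1.0): reflection off a lower-index medium gives no phase shift.
The two reflections differ by half a wavelength.
So the condition for constructive reflection is 2 n t = (m + ½) λ.
Minimum at m = 0: t = λ / (4 n) = 454 / (4 × 1.39) = 81.7 nm.

81.7 nm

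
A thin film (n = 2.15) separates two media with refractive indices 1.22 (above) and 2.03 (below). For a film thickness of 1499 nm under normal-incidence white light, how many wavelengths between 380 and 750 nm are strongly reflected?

At the upper boundary (n = 1.22 to n = 2.15) the reflected ray undergoes a half-wave phase shift.
At the lower boundary (n = 2.15 to n = 2.03) the reflected ray undergoes no phase shift.
Net: one phase inversion between the two reflected rays.
For maximum reflection here: 2 n t = (m + ½) λ.
λ = 2 n t / (m + ½) = 6446 / (m + ½) nm.
m=8: 758 nm (IR); m=9: 678 nm (visible); m=10: 614 nm (visible); m=11: 560 nm (visible); m=12: 516 nm (visible); m=13: 477 nm (visible); m=14: 445 nm (visible); m=15: 416 nm (visible); m=16: 391 nm (visible); m=17: 368 nm (UV).

8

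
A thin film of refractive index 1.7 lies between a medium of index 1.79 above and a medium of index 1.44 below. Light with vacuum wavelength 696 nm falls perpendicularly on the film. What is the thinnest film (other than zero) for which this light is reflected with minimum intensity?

Ray reflecting at the top interface goes from n = 1.79 toward n = 1.7: no phase shift.
At the lower boundary (n = 1.7 to n = 1.44) the reflected ray undergoes no phase shift.
Zero or two π shifts → no net half-wave offset.
For dark reflection here: 2 n t = (m + ½) λ.
Minimum at m = 0: t = λ / (4 n) = 696 / (4 × 1.7) = 102 nm.

102 nm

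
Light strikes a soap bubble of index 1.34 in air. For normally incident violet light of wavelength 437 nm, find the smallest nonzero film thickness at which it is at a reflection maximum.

Ray reflecting at the top interface goes from n = 1.0 toward n = 1.34: a half-wave phase shift.
Bottom surface (1.34 → 1.0): reflection off a lower-index medium gives no phase shift.
The two reflections differ by half a wavelength.
So the condition for constructive reflection is 2 n t = (m + ½) λ.
Minimum at m = 0: t = λ / (4 n) = 437 / (4 × 1.34) = 81.5 nm.

81.5 nm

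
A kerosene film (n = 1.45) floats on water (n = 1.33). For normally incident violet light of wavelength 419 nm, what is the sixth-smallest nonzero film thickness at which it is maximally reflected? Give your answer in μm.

At the upper boundary (n = 1.0 to n = 1.45) the reflected ray undergoes a half-wave phase shift.
At the lower boundary (n = 1.45 to n = 1.33) the reflected ray undergoes no phase shift.
Exactly one π shift → a net half-wave offset.
For maximum reflection here: 2 n t = (m + ½) λ.
The sixth-smallest nonzero thickness corresponds to m = 5: t = (m + ½) λ / (2 n) = 5.50 × 419 / (2 × 1.45) = 795 nm.

0.795 μm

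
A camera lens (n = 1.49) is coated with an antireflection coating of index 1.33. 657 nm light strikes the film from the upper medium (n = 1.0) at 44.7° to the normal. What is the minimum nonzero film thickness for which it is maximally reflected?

Ray reflecting at the top interface goes from n = 1.0 toward n = 1.33: a half-wave phase shift.
At the lower boundary (n = 1.33 to n = 1.49) the reflected ray undergoes a half-wave phase shift.
Net: no relative phase inversion (both shifts match).
For strong reflection here: 2 n t cos θ_r = m λ.
Snell's law: 1.0 sin 44.7° = 1.33 sin θ_r → sin θ_r = 0.529, cos θ_r = 0.849.
Minimum nonzero at m = 1: t = λ / (2 n cos θ_r) = 657 / (2 × 1.33 × 0.849) = 291 nm.

291 nm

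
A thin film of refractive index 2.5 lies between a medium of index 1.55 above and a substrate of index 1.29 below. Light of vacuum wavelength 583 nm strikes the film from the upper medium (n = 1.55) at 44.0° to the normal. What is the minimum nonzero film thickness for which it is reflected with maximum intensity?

Top surface (1.55 → 2.5): reflection off a higher-index medium gives a half-wave phase shift.
Bottom surface (2.5 → 1.29): reflection off a lower-index medium gives no phase shift.
Exactly one π shift → a net half-wave offset.
So the condition for constructive reflection is 2 n t cos θ_r = (m + ½) λ.
Snell's law: 1.55 sin 44.0° = 2.5 sin θ_r → sin θ_r = 0.431, cos θ_r = 0.903.
Minimum at m = 0: t = λ / (4 n cos θ_r) = 583 / (4 × 2.5 × 0.903) = 64.6 nm.

64.6 nm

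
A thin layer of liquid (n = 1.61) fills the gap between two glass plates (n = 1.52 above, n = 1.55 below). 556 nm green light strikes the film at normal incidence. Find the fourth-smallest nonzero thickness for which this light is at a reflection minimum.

691 nm

At the upper boundary (n = 1.52 to n = 1.61) the reflected ray undergoes a half-wave phase shift.
Bottom surface (1.61 → 1.55): reflection off a lower-index medium gives no phase shift.
Exactly one π shift → a net half-wave offset.
With one net inversion, destructive interference in reflection requires 2 n t = m λ.
The fourth-smallest nonzero thickness corresponds to m = 4: t = m λ / (2 n) = 4.00 × 556 / (2 × 1.61) = 691 nm.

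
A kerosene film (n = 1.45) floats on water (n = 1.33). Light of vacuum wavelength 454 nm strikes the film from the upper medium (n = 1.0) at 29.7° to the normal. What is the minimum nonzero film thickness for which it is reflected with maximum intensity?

At the upper boundary (n = 1.0 to n = 1.45) the reflected ray undergoes a half-wave phase shift.
At the lower boundary (n = 1.45 to n = 1.33) the reflected ray undergoes no phase shift.
Exactly one π shift → a net half-wave offset.
For maximum reflection here: 2 n t cos θ_r = (m + ½) λ.
Snell's law: 1.0 sin 29.7° = 1.45 sin θ_r → sin θ_r = 0.342, cos θ_r = 0.940.
Minimum at m = 0: t = λ / (4 n cos θ_r) = 454 / (4 × 1.45 × 0.940) = 83.3 nm.

83.3 nm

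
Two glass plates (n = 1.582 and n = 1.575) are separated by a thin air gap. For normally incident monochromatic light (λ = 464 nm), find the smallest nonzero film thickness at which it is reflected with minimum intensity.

232 nm

Top surface (1.582 → 1.0): reflection off a lower-index medium gives no phase shift.
At the lower boundary (n = 1.0 to n = 1.575) the reflected ray undergoes a half-wave phase shift.
Net: one phase inversion between the two reflected rays.
With one net inversion, destructive interference in reflection requires 2 n t = m λ.
Minimum nonzero at m = 1: t = λ / (2 n) = 464 / (2 × 1.0) = 232 nm.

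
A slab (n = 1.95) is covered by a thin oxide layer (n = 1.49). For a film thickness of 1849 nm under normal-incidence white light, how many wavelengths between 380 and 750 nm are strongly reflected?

7

At the upper boundary (n = 1.0 to n = 1.49) the reflected ray undergoes a half-wave phase shift.
Bottom surface (1.49 → 1.95): reflection off a higher-index medium gives a half-wave phase shift.
Zero or two π shifts → no net half-wave offset.
So the condition for constructive reflection is 2 n t = m λ.
λ = 2 n t / m = 5510 / m nm.
m=7: 787 nm (IR); m=8: 689 nm (visible); m=9: 612 nm (visible); m=10: 551 nm (visible); m=11: 501 nm (visible); m=12: 459 nm (visible); m=13: 424 nm (visible); m=14: 394 nm (visible); m=15: 367 nm (UV).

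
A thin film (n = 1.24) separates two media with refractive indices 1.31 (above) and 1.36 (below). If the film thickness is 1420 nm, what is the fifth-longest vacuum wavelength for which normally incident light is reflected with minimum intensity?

704 nm

Ray reflecting at the top interface goes from n = 1.31 toward n = 1.24: no phase shift.
At the lower boundary (n = 1.24 to n = 1.36) the reflected ray undergoes a half-wave phase shift.
Exactly one π shift → a net half-wave offset.
With one net inversion, destructive interference in reflection requires 2 n t = m λ.
λ = 2 n t / m. The fifth-longest wavelength is m = 5: λ = 2 × 1.24 × 1420 / 5.00 = 704 nm.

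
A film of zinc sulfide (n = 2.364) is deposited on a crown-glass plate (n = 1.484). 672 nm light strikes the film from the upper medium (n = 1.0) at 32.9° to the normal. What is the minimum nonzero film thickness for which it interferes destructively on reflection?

146 nm

Top surface (1.0 → 2.364): reflection off a higher-index medium gives a half-wave phase shift.
Bottom surface (2.364 → 1.484): reflection off a lower-index medium gives no phase shift.
Net: one phase inversion between the two reflected rays.
With one net inversion, destructive interference in reflection requires 2 n t cos θ_r = m λ.
Snell's law: 1.0 sin 32.9° = 2.364 sin θ_r → sin θ_r = 0.230, cos θ_r = 0.973.
Minimum nonzero at m = 1: t = λ / (2 n cos θ_r) = 672 / (2 × 2.364 × 0.973) = 146 nm.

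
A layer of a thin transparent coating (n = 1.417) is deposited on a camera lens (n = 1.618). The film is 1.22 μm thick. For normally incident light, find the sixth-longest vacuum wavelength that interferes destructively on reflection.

At the upper boundary (n = 1.0 to n = 1.417) the reflected ray undergoes a half-wave phase shift.
Bottom surface (1.417 → 1.618): reflection off a higher-index medium gives a half-wave phase shift.
Zero or two π shifts → no net half-wave offset.
For minimum reflection here: 2 n t = (m + ½) λ.
λ = 2 n t / (m + ½). The sixth-longest wavelength is m = 5: λ = 2 × 1.417 × 1220 / 5.50 = 629 nm.

629 nm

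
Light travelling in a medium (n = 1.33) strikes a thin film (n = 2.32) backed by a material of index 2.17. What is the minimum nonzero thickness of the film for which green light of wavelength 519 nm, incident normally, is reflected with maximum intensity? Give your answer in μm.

0.0559 μm

Top surface (1.33 → 2.32): reflection off a higher-index medium gives a half-wave phase shift.
At the lower boundary (n = 2.32 to n = 2.17) the reflected ray undergoes no phase shift.
The two reflections differ by half a wavelength.
So the condition for constructive reflection is 2 n t = (m + ½) λ.
Minimum at m = 0: t = λ / (4 n) = 519 / (4 × 2.32) = 55.9 nm.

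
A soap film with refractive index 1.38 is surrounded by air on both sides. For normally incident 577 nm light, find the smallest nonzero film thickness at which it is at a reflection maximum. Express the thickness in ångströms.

1045 Å

Top surface (1.0 → 1.38): reflection off a higher-index medium gives a half-wave phase shift.
Bottom surface (1.38 → 1.0): reflection off a lower-index medium gives no phase shift.
Net: one phase inversion between the two reflected rays.
With one net inversion, constructive interference in reflection requires 2 n t = (m + ½) λ.
Minimum at m = 0: t = λ / (4 n) = 577 / (4 × 1.38) = 105 nm.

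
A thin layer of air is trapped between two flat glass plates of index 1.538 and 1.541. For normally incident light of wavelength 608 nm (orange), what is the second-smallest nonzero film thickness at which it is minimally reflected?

608 nm

Top surface (1.538 → 1.0): reflection off a lower-index medium gives no phase shift.
Ray reflecting at the bottom interface goes from n = 1.0 toward n = 1.541: a half-wave phase shift.
Net: one phase inversion between the two reflected rays.
So the condition for destructive reflection is 2 n t = m λ.
The second-smallest nonzero thickness corresponds to m = 2: t = m λ / (2 n) = 2.00 × 608 / (2 × 1.0) = 608 nm.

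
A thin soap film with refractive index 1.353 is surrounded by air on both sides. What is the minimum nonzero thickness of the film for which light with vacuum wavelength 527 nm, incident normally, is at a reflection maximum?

97.4 nm

At the upper boundary (n = 1.0 to n = 1.353) the reflected ray undergoes a half-wave phase shift.
Ray reflecting at the bottom interface goes from n = 1.353 toward n = 1.0: no phase shift.
Exactly one π shift → a net half-wave offset.
So the condition for constructive reflection is 2 n t = (m + ½) λ.
Minimum at m = 0: t = λ / (4 n) = 527 / (4 × 1.353) = 97.4 nm.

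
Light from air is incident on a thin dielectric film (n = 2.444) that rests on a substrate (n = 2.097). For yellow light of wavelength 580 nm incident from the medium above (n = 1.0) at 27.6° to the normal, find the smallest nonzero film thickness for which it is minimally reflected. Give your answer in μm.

At the upper boundary (n = 1.0 to n = 2.444) the reflected ray undergoes a half-wave phase shift.
Ray reflecting at the bottom interface goes from n = 2.444 toward n = 2.097: no phase shift.
Exactly one π shift → a net half-wave offset.
So the condition for destructive reflection is 2 n t cos θ_r = m λ.
Snell's law: 1.0 sin 27.6° = 2.444 sin θ_r → sin θ_r = 0.190, cos θ_r = 0.982.
Minimum nonzero at m = 1: t = λ / (2 n cos θ_r) = 580 / (2 × 2.444 × 0.982) = 121 nm.

0.121 μm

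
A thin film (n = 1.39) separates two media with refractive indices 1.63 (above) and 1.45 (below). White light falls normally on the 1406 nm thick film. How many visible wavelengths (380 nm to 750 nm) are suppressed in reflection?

5

At the upper boundary (n = 1.63 to n = 1.39) the reflected ray undergoes no phase shift.
At the lower boundary (n = 1.39 to n = 1.45) the reflected ray undergoes a half-wave phase shift.
Exactly one π shift → a net half-wave offset.
For dark reflection here: 2 n t = m λ.
λ = 2 n t / m = 3909 / m nm.
m=5: 782 nm (IR); m=6: 651 nm (visible); m=7: 558 nm (visible); m=8: 489 nm (visible); m=9: 434 nm (visible); m=10: 391 nm (visible); m=11: 355 nm (UV).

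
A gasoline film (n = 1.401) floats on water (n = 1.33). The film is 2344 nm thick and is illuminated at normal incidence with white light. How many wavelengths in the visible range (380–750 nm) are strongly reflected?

8

At the upper boundary (n = 1.0 to n = 1.401) the reflected ray undergoes a half-wave phase shift.
Ray reflecting at the bottom interface goes from n = 1.401 toward n = 1.33: no phase shift.
Net: one phase inversion between the two reflected rays.
With one net inversion, constructive interference in reflection requires 2 n t = (m + ½) λ.
λ = 2 n t / (m + ½) = 6568 / (m + ½) nm.
m=8: 773 nm (IR); m=9: 691 nm (visible); m=10: 626 nm (visible); m=11: 571 nm (visible); m=12: 525 nm (visible); m=13: 487 nm (visible); m=14: 453 nm (visible); m=15: 424 nm (visible); m=16: 398 nm (visible); m=17: 375 nm (UV).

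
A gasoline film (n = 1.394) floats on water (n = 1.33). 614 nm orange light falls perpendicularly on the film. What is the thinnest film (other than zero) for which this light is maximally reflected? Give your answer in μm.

At the upper boundary (n = 1.0 to n = 1.394) the reflected ray undergoes a half-wave phase shift.
Ray reflecting at the bottom interface goes from n = 1.394 toward n = 1.33: no phase shift.
The two reflections differ by half a wavelength.
For bright reflection here: 2 n t = (m + ½) λ.
Minimum at m = 0: t = λ / (4 n) = 614 / (4 × 1.394) = 110 nm.

0.110 μm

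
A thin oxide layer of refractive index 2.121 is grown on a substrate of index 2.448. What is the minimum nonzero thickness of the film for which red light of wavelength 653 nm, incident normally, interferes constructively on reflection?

154 nm

At the upper boundary (n = 1.0 to n = 2.121) the reflected ray undergoes a half-wave phase shift.
At the lower boundary (n = 2.121 to n = 2.448) the reflected ray undergoes a half-wave phase shift.
Net: no relative phase inversion (both shifts match).
For bright reflection here: 2 n t = m λ.
Minimum nonzero at m = 1: t = λ / (2 n) = 653 / (2 × 2.121) = 154 nm.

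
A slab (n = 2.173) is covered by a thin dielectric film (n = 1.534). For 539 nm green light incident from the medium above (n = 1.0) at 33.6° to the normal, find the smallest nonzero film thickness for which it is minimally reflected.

94.2 nm

Top surface (1.0 → 1.534): reflection off a higher-index medium gives a half-wave phase shift.
Bottom surface (1.534 → 2.173): reflection off a higher-index medium gives a half-wave phase shift.
Net: no relative phase inversion (both shifts match).
With no net inversion, destructive interference in reflection requires 2 n t cos θ_r = (m + ½) λ.
Snell's law: 1.0 sin 33.6° = 1.534 sin θ_r → sin θ_r = 0.361, cos θ_r = 0.933.
Minimum at m = 0: t = λ / (4 n cos θ_r) = 539 / (4 × 1.534 × 0.933) = 94.2 nm.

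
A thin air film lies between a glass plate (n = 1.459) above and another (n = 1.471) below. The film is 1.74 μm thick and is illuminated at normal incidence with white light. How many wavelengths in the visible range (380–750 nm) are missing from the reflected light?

At the upper boundary (n = 1.459 to n = 1.0) the reflected ray undergoes no phase shift.
At the lower boundary (n = 1.0 to n = 1.471) the reflected ray undergoes a half-wave phase shift.
The two reflections differ by half a wavelength.
So the condition for destructive reflection is 2 n t = m λ.
λ = 2 n t / m = 3480 / m nm.
m=4: 870 nm (IR); m=5: 696 nm (visible); m=6: 580 nm (visible); m=7: 497 nm (visible); m=8: 435 nm (visible); m=9: 387 nm (visible); m=10: 348 nm (UV).

5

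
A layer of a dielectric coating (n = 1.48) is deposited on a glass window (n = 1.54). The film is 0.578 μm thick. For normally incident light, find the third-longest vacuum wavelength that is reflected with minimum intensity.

Top surface (1.0 → 1.48): reflection off a higher-index medium gives a half-wave phase shift.
At the lower boundary (n = 1.48 to n = 1.54) the reflected ray undergoes a half-wave phase shift.
Net: no relative phase inversion (both shifts match).
So the condition for destructive reflection is 2 n t = (m + ½) λ.
λ = 2 n t / (m + ½). The third-longest wavelength is m = 2: λ = 2 × 1.48 × 578 / 2.50 = 684 nm.

684 nm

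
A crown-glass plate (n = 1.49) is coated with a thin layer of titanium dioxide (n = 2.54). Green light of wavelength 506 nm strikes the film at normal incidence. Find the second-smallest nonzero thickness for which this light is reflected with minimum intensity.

199 nm

Top surface (1.0 → 2.54): reflection off a higher-index medium gives a half-wave phase shift.
At the lower boundary (n = 2.54 to n = 1.49) the reflected ray undergoes no phase shift.
The two reflections differ by half a wavelength.
With one net inversion, destructive interference in reflection requires 2 n t = m λ.
The second-smallest nonzero thickness corresponds to m = 2: t = m λ / (2 n) = 2.00 × 506 / (2 × 2.54) = 199 nm.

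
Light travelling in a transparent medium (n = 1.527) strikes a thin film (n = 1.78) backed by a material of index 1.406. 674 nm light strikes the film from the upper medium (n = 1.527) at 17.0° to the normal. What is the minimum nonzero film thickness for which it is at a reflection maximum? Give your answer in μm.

Top surface (1.527 → 1.78): reflection off a higher-index medium gives a half-wave phase shift.
Ray reflecting at the bottom interface goes from n = 1.78 toward n = 1.406: no phase shift.
The two reflections differ by half a wavelength.
With one net inversion, constructive interference in reflection requires 2 n t cos θ_r = (m + ½) λ.
Snell's law: 1.527 sin 17.0° = 1.78 sin θ_r → sin θ_r = 0.251, cos θ_r = 0.968.
Minimum at m = 0: t = λ / (4 n cos θ_r) = 674 / (4 × 1.78 × 0.968) = 97.8 nm.

0.0978 μm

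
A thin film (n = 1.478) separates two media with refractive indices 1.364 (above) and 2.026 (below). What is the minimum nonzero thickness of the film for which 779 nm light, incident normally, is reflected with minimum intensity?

Top surface (1.364 → 1.478): reflection off a higher-index medium gives a half-wave phase shift.
Ray reflecting at the bottom interface goes from n = 1.478 toward n = 2.026: a half-wave phase shift.
Zero or two π shifts → no net half-wave offset.
For minimum reflection here: 2 n t = (m + ½) λ.
Minimum at m = 0: t = λ / (4 n) = 779 / (4 × 1.478) = 132 nm.

132 nm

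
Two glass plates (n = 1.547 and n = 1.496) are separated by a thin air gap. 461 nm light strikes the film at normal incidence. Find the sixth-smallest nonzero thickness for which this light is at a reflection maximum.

1268 nm

Ray reflecting at the top interface goes from n = 1.547 toward n = 1.0: no phase shift.
Bottom surface (1.0 → 1.496): reflection off a higher-index medium gives a half-wave phase shift.
Net: one phase inversion between the two reflected rays.
For strong reflection here: 2 n t = (m + ½) λ.
The sixth-smallest nonzero thickness corresponds to m = 5: t = (m + ½) λ / (2 n) = 5.50 × 461 / (2 × 1.0) = 1268 nm.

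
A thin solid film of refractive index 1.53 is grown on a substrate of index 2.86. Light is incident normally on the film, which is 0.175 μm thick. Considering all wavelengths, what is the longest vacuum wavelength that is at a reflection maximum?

At the upper boundary (n = 1.0 to n = 1.53) the reflected ray undergoes a half-wave phase shift.
At the lower boundary (n = 1.53 to n = 2.86) the reflected ray undergoes a half-wave phase shift.
The two reflections carry the same phase change, so no net offset.
For bright reflection here: 2 n t = m λ.
λ = 2 n t / m. The longest wavelength is m = 1: λ = 2 × 1.53 × 175 / 1.00 = 536 nm.

536 nm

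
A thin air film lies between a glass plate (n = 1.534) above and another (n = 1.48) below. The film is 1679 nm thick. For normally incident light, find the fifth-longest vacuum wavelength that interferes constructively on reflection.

At the upper boundary (n = 1.534 to n = 1.0) the reflected ray undergoes no phase shift.
Bottom surface (1.0 → 1.48): reflection off a higher-index medium gives a half-wave phase shift.
The two reflections differ by half a wavelength.
With one net inversion, constructive interference in reflection requires 2 n t = (m + ½) λ.
λ = 2 n t / (m + ½). The fifth-longest wavelength is m = 4: λ = 2 × 1.0 × 1679 / 4.50 = 746 nm.

746 nm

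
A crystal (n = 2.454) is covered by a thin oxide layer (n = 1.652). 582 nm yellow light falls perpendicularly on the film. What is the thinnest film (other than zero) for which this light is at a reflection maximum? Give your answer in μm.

Ray reflecting at the top interface goes from n = 1.0 toward n = 1.652: a half-wave phase shift.
Bottom surface (1.652 → 2.454): reflection off a higher-index medium gives a half-wave phase shift.
Net: no relative phase inversion (both shifts match).
So the condition for constructive reflection is 2 n t = m λ.
Minimum nonzero at m = 1: t = λ / (2 n) = 582 / (2 × 1.652) = 176 nm.

0.176 μm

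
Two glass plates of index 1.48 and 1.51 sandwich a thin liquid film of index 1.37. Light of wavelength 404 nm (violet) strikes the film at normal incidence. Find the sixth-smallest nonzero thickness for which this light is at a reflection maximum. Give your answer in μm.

At the upper boundary (n = 1.48 to n = 1.37) the reflected ray undergoes no phase shift.
Ray reflecting at the bottom interface goes from n = 1.37 toward n = 1.51: a half-wave phase shift.
Exactly one π shift → a net half-wave offset.
With one net inversion, constructive interference in reflection requires 2 n t = (m + ½) λ.
The sixth-smallest nonzero thickness corresponds to m = 5: t = (m + ½) λ / (2 n) = 5.50 × 404 / (2 × 1.37) = 811 nm.

0.811 μm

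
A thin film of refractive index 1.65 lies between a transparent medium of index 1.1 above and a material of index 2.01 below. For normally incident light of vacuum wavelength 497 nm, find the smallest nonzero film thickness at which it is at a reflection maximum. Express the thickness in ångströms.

Ray reflecting at the top interface goes from n = 1.1 toward n = 1.65: a half-wave phase shift.
At the lower boundary (n = 1.65 to n = 2.01) the reflected ray undergoes a half-wave phase shift.
Net: no relative phase inversion (both shifts match).
With no net inversion, constructive interference in reflection requires 2 n t = m λ.
Minimum nonzero at m = 1: t = λ / (2 n) = 497 / (2 × 1.65) = 151 nm.

1506 Å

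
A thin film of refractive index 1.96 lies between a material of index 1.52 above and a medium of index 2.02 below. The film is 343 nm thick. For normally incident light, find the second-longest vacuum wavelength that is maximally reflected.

Ray reflecting at the top interface goes from n = 1.52 toward n = 1.96: a half-wave phase shift.
Bottom surface (1.96 → 2.02): reflection off a higher-index medium gives a half-wave phase shift.
Net: no relative phase inversion (both shifts match).
For maximum reflection here: 2 n t = m λ.
λ = 2 n t / m. The second-longest wavelength is m = 2: λ = 2 × 1.96 × 343 / 2.00 = 672 nm.

672 nm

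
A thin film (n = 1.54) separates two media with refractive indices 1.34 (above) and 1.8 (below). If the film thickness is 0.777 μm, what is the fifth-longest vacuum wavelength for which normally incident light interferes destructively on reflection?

532 nm

At the upper boundary (n = 1.34 to n = 1.54) the reflected ray undergoes a half-wave phase shift.
Ray reflecting at the bottom interface goes from n = 1.54 toward n = 1.8: a half-wave phase shift.
Net: no relative phase inversion (both shifts match).
So the condition for destructive reflection is 2 n t = (m + ½) λ.
λ = 2 n t / (m + ½). The fifth-longest wavelength is m = 4: λ = 2 × 1.54 × 777 / 4.50 = 532 nm.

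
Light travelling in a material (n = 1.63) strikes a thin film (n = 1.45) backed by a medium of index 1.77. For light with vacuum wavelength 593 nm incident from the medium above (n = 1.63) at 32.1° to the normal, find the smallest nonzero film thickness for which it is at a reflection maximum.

Ray reflecting at the top interface goes from n = 1.63 toward n = 1.45: no phase shift.
Bottom surface (1.45 → 1.77): reflection off a higher-index medium gives a half-wave phase shift.
Net: one phase inversion between the two reflected rays.
So the condition for constructive reflection is 2 n t cos θ_r = (m + ½) λ.
Snell's law: 1.63 sin 32.1° = 1.45 sin θ_r → sin θ_r = 0.597, cos θ_r = 0.802.
Minimum at m = 0: t = λ / (4 n cos θ_r) = 593 / (4 × 1.45 × 0.802) = 127 nm.

127 nm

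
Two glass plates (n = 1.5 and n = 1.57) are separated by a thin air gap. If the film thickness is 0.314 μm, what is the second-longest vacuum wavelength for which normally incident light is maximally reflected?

419 nm

Top surface (1.5 → 1.0): reflection off a lower-index medium gives no phase shift.
Bottom surface (1.0 → 1.57): reflection off a higher-index medium gives a half-wave phase shift.
Exactly one π shift → a net half-wave offset.
For maximum reflection here: 2 n t = (m + ½) λ.
λ = 2 n t / (m + ½). The second-longest wavelength is m = 1: λ = 2 × 1.0 × 314 / 1.50 = 419 nm.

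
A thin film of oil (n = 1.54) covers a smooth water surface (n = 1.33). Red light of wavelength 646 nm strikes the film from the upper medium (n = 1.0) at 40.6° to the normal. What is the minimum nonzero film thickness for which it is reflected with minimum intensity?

231 nm

Top surface (1.0 → 1.54): reflection off a higher-index medium gives a half-wave phase shift.
Bottom surface (1.54 → 1.33): reflection off a lower-index medium gives no phase shift.
The two reflections differ by half a wavelength.
So the condition for destructive reflection is 2 n t cos θ_r = m λ.
Snell's law: 1.0 sin 40.6° = 1.54 sin θ_r → sin θ_r = 0.423, cos θ_r = 0.906.
Minimum nonzero at m = 1: t = λ / (2 n cos θ_r) = 646 / (2 × 1.54 × 0.906) = 231 nm.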